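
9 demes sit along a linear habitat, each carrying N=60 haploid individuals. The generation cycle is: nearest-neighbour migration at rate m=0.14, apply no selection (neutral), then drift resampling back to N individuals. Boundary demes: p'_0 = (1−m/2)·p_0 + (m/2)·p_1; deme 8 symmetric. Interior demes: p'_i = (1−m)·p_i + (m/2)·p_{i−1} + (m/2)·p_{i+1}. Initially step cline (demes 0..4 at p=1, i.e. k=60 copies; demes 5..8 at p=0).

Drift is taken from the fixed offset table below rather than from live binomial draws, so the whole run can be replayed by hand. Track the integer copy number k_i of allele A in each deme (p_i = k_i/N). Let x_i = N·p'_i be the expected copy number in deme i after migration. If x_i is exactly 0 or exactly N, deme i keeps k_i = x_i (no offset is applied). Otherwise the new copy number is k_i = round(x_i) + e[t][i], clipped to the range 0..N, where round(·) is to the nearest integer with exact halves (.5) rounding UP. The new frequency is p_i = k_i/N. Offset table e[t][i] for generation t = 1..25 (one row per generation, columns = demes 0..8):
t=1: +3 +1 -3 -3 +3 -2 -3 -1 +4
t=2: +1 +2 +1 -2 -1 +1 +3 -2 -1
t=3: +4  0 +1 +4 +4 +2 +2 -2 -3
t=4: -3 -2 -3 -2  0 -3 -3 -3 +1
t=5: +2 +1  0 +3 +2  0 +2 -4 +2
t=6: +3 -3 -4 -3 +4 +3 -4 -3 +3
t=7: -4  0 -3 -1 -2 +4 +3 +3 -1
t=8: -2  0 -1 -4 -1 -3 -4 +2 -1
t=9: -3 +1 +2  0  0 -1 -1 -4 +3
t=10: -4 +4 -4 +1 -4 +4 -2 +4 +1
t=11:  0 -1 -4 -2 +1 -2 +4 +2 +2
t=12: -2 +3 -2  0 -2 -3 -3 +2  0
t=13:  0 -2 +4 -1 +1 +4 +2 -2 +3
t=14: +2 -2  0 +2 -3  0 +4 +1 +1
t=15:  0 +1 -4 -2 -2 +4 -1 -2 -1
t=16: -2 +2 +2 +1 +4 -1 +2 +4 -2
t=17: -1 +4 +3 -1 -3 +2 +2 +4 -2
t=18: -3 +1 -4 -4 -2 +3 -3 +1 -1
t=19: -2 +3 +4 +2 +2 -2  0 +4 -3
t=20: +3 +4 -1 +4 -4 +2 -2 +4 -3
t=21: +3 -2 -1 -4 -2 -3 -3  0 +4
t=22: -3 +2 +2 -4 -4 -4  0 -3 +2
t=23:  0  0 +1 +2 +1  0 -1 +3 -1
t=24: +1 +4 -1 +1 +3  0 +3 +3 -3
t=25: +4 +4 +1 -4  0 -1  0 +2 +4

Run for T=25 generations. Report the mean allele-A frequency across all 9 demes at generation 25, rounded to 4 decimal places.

0.5778

t=0: k=[60 60 60 60 60 0 0 0 0]
t=1: x=[60.0000 60.0000 60.0000 60.0000 55.8000 4.2000 0.0000 0.0000 0.0000] k=[60 60 60 60 59 2 0 0 0]
t=2: x=[60.0000 60.0000 60.0000 59.9300 55.0800 5.8500 0.1400 0.0000 0.0000] k=[60 60 60 58 54 7 3 0 0]
t=3: x=[60.0000 60.0000 59.8600 57.8600 50.9900 10.0100 3.0700 0.2100 0.0000] k=[60 60 60 60 55 12 5 0 0]
t=4: x=[60.0000 60.0000 60.0000 59.6500 52.3400 14.5200 5.1400 0.3500 0.0000] k=[60 60 60 58 52 12 2 0 0]
t=5: x=[60.0000 60.0000 59.8600 57.7200 49.6200 14.1000 2.5600 0.1400 0.0000] k=[60 60 60 60 52 14 5 0 0]
t=6: x=[60.0000 60.0000 60.0000 59.4400 49.9000 16.0300 5.2800 0.3500 0.0000] k=[60 60 60 56 54 19 1 0 0]
t=7: x=[60.0000 60.0000 59.7200 56.1400 51.6900 20.1900 2.1900 0.0700 0.0000] k=[60 60 57 55 50 24 5 3 0]
t=8: x=[60.0000 59.7900 57.0700 54.7900 48.5300 24.4900 6.1900 2.9300 0.2100] k=[60 60 56 51 48 21 2 5 0]
t=9: x=[60.0000 59.7200 55.9300 51.1400 46.3200 21.5600 3.5400 4.4400 0.3500] k=[60 60 58 51 46 21 3 0 3]
t=10: x=[60.0000 59.8600 57.6500 51.1400 44.6000 21.4900 4.0500 0.4200 2.7900] k=[60 60 54 52 41 25 2 4 4]
t=11: x=[60.0000 59.5800 54.2800 51.3700 40.6500 24.5100 3.7500 3.8600 4.0000] k=[60 59 50 49 42 23 8 6 6]
t=12: x=[59.9300 58.4400 50.5600 48.5800 41.1600 23.2800 8.9100 6.1400 6.0000] k=[58 60 49 49 39 20 6 8 6]
t=13: x=[58.1400 59.0900 49.7700 48.3000 38.3700 20.3500 7.1200 7.7200 6.1400] k=[58 57 54 47 39 24 9 6 9]
t=14: x=[57.9300 56.8600 53.7200 46.9300 38.5100 24.0000 9.8400 6.4200 8.7900] k=[60 55 54 49 36 24 14 7 10]
t=15: x=[59.6500 55.2800 53.7200 48.4400 36.0700 24.1400 14.2100 7.7000 9.7900] k=[60 56 50 46 34 28 13 6 9]
t=16: x=[59.7200 55.8600 50.1400 45.4400 34.4200 27.3700 13.5600 6.7000 8.7900] k=[58 58 52 46 38 26 16 11 7]
t=17: x=[58.0000 57.5800 52.0000 45.8600 37.7200 26.1400 16.3500 11.0700 7.2800] k=[57 60 55 45 35 28 18 15 5]
t=18: x=[57.2100 59.4400 54.6500 45.0000 35.2100 27.7900 18.4900 14.5100 5.7000] k=[54 60 51 41 33 31 15 16 5]
t=19: x=[54.4200 58.9500 50.9300 41.1400 33.4200 30.0200 16.1900 15.1600 5.7700] k=[52 60 55 43 35 28 16 19 3]
t=20: x=[52.5600 59.0900 54.5100 43.2800 35.0700 27.6500 17.0500 17.6700 4.1200] k=[56 60 54 47 31 30 15 22 1]
t=21: x=[56.2800 59.3000 53.9300 46.3700 32.0500 29.0200 16.5400 20.0400 2.4700] k=[59 57 53 42 30 26 14 20 6]
t=22: x=[58.8600 56.8600 52.5100 41.9300 30.5600 25.4400 15.2600 18.6000 6.9800] k=[56 59 55 38 27 21 15 16 9]
t=23: x=[56.2100 58.5100 54.0900 38.4200 27.3500 21.0000 15.4900 15.4400 9.4900] k=[56 59 55 40 28 21 14 18 8]
t=24: x=[56.2100 58.5100 54.2300 40.2100 28.3500 21.0000 14.7700 17.0200 8.7000] k=[57 60 53 41 31 21 18 20 6]
t=25: x=[57.2100 59.3000 52.6500 41.1400 31.0000 21.4900 18.3500 18.8800 6.9800] k=[60 60 54 37 31 20 18 21 11]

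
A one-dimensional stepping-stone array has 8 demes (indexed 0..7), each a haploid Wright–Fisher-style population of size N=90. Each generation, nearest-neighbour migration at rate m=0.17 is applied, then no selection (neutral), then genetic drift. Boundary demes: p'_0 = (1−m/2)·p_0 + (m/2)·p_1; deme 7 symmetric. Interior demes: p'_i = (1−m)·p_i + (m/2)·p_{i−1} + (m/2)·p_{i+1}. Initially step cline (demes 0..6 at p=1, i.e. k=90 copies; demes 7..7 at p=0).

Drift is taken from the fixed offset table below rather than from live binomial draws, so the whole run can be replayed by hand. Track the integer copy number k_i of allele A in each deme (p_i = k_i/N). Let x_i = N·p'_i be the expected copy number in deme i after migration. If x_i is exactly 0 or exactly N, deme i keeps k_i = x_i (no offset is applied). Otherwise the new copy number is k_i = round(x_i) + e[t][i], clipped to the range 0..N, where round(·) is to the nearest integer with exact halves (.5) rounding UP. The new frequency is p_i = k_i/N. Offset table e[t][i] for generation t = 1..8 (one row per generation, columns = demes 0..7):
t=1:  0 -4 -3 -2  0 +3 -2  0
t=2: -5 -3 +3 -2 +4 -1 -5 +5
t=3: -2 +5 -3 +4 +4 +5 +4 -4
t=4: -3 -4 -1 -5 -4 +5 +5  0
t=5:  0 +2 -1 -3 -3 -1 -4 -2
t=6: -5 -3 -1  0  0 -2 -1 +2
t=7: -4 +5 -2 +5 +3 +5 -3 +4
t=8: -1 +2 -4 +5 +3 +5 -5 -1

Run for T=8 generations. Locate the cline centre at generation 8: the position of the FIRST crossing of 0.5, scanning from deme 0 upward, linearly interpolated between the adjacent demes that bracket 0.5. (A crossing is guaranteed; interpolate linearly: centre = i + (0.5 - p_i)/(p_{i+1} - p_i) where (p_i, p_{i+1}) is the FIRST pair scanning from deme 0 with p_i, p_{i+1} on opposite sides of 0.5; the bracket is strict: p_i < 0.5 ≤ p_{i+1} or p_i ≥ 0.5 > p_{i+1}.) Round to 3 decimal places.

6.588

t=0: k=[90 90 90 90 90 90 90 0]
t=1: x=[90.0000 90.0000 90.0000 90.0000 90.0000 90.0000 82.3500 7.6500] k=[90 90 90 90 90 90 80 8]
t=2: x=[90.0000 90.0000 90.0000 90.0000 90.0000 89.1500 74.7300 14.1200] k=[90 90 90 90 90 88 70 19]
t=3: x=[90.0000 90.0000 90.0000 90.0000 89.8300 86.6400 67.1950 23.3350] k=[90 90 90 90 90 90 71 19]
t=4: x=[90.0000 90.0000 90.0000 90.0000 90.0000 88.3850 68.1950 23.4200] k=[90 90 90 90 90 90 73 23]
t=5: x=[90.0000 90.0000 90.0000 90.0000 90.0000 88.5550 70.1950 27.2500] k=[90 90 90 90 90 88 66 25]
t=6: x=[90.0000 90.0000 90.0000 90.0000 89.8300 86.3000 64.3850 28.4850] k=[90 90 90 90 90 84 63 30]
t=7: x=[90.0000 90.0000 90.0000 90.0000 89.4900 82.7250 61.9800 32.8050] k=[90 90 90 90 90 88 59 37]
t=8: x=[90.0000 90.0000 90.0000 90.0000 89.8300 85.7050 59.5950 38.8700] k=[90 90 90 90 90 90 55 38]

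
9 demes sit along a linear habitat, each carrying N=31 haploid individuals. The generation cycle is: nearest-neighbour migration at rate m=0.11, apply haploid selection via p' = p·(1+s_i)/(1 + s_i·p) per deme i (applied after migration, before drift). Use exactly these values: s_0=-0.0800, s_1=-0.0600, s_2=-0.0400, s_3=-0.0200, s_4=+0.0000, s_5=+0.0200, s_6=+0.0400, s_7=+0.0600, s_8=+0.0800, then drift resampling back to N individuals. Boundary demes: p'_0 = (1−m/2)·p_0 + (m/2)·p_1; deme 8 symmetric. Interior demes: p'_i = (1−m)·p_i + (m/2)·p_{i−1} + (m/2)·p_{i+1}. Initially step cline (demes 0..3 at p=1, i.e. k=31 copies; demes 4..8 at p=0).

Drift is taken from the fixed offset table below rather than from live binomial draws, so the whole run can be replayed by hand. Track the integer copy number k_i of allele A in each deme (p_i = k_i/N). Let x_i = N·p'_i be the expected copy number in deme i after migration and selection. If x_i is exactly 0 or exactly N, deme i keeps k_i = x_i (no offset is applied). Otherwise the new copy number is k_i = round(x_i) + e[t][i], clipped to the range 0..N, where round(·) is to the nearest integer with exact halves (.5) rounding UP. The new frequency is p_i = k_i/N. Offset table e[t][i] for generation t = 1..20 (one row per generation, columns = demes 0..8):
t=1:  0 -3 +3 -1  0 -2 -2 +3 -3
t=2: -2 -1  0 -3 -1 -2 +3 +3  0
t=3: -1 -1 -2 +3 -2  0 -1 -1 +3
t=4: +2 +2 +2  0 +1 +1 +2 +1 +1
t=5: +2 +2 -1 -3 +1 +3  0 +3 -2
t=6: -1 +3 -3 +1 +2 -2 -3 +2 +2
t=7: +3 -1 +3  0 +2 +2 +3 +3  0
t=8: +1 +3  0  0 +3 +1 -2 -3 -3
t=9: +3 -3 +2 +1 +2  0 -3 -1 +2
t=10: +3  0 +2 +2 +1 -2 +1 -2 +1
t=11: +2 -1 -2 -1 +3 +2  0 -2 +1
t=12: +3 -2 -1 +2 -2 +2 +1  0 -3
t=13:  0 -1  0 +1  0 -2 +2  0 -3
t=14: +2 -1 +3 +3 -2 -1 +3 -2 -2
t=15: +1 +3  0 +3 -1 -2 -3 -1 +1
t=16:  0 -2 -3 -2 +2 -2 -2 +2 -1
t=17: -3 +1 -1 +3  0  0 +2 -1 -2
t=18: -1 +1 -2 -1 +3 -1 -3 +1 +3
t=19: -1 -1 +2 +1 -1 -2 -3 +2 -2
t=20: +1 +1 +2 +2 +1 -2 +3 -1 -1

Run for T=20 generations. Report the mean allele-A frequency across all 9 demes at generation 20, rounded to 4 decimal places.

t=0: k=[31 31 31 31 0 0 0 0 0]
t=1: x=[31.0000 31.0000 31.0000 29.2622 1.7050 0.0000 0.0000 0.0000 0.0000] k=[31 31 31 28 2 0 0 0 0]
t=2: x=[31.0000 31.0000 30.8282 26.6601 3.3200 0.1122 0.0000 0.0000 0.0000] k=[31 31 31 24 2 0 0 0 0]
t=3: x=[31.0000 31.0000 30.5992 23.0562 3.1000 0.1122 0.0000 0.0000 0.0000] k=[31 31 29 26 1 0 0 0 0]
t=4: x=[31.0000 30.8830 28.8653 24.6891 2.3200 0.0561 0.0000 0.0000 0.0000] k=[31 31 31 25 3 1 0 0 0]
t=5: x=[31.0000 31.0000 30.6564 24.0112 4.1000 1.0754 0.0572 0.0000 0.0000] k=[31 31 30 21 5 4 0 0 0]
t=6: x=[31.0000 30.9415 29.5029 20.4750 5.8250 3.9020 0.2287 0.0000 0.0000] k=[31 31 27 21 8 2 0 0 0]
t=7: x=[31.0000 30.7661 26.7423 20.4750 8.3850 2.2612 0.1144 0.0000 0.0000] k=[31 30 30 20 10 4 3 0 0]
t=8: x=[30.9402 29.9966 29.3888 19.8562 10.2200 4.3485 2.9944 0.1748 0.0000] k=[31 31 29 20 13 5 1 0 0]
t=9: x=[31.0000 30.8830 28.5236 19.9669 12.9450 5.3065 1.2098 0.0583 0.0000] k=[31 28 31 21 15 5 0 0 0]
t=10: x=[30.8207 28.1751 30.2559 21.0843 14.7800 5.3623 0.2859 0.0000 0.0000] k=[31 28 31 23 16 3 1 0 0]
t=11: x=[30.8207 28.1751 30.3703 22.9350 15.6700 3.6686 1.0957 0.0583 0.0000] k=[31 27 28 22 19 6 1 0 0]
t=12: x=[30.7610 27.0674 27.4899 22.0368 18.4500 6.5416 1.2668 0.0583 0.0000] k=[31 25 26 24 16 9 2 0 0]
t=13: x=[30.6416 25.0949 25.6569 23.5563 16.0550 9.1270 2.3591 0.1166 0.0000] k=[31 24 26 25 16 7 4 0 0]
t=14: x=[30.5820 24.1713 25.6569 24.4563 16.0000 7.4414 4.0820 0.2331 0.0000] k=[31 23 29 27 14 6 7 0 0]
t=15: x=[30.5223 23.4213 28.4666 26.3152 14.2750 6.5973 6.7651 0.4078 0.0000] k=[31 26 28 29 13 5 4 0 0]
t=16: x=[30.7013 26.1366 27.8307 28.0109 13.4400 5.4737 3.9688 0.2331 0.0000] k=[31 24 25 26 15 3 2 2 0]
t=17: x=[30.5820 24.1143 24.8000 25.2459 14.9450 3.6686 2.1315 1.9961 0.1188] k=[28 25 24 28 15 4 4 1 0]
t=18: x=[27.5901 24.8091 24.0575 26.9951 15.1100 4.6832 3.9688 1.1741 0.0594] k=[27 26 22 26 18 4 1 2 3]
t=19: x=[26.6420 25.5631 22.1848 25.2459 17.6700 4.6832 1.2668 2.1118 3.1566] k=[26 25 24 26 17 3 0 4 1]
t=20: x=[25.5823 24.6949 23.9450 25.3016 16.7250 3.6686 0.4002 3.8053 1.2544] k=[27 26 26 27 18 2 3 3 0]

0.4731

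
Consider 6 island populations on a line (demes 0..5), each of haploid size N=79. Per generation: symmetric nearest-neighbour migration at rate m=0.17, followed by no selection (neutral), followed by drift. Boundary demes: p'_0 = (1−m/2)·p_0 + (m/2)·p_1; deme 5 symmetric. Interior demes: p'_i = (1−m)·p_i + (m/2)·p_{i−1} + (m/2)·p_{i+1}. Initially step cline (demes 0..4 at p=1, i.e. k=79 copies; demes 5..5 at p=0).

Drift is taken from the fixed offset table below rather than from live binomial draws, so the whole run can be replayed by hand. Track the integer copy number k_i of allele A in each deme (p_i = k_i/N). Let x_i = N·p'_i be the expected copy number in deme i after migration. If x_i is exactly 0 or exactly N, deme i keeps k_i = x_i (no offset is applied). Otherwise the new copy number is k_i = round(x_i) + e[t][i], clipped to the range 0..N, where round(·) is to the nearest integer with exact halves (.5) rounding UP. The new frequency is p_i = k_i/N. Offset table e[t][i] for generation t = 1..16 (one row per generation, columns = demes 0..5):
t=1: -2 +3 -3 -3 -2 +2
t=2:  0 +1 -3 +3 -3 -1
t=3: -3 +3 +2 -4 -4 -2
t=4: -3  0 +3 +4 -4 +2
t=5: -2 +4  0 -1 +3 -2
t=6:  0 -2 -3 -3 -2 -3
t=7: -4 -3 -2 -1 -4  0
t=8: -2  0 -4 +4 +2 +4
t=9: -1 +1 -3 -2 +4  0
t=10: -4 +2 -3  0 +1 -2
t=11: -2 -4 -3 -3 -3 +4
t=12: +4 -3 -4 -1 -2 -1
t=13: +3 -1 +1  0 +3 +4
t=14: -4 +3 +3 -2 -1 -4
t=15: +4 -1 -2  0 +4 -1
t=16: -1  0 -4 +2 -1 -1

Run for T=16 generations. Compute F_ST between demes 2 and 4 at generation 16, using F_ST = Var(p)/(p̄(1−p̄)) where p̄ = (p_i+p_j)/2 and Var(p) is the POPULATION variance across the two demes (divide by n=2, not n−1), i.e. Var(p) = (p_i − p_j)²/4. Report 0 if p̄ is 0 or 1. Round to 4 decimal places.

0.0189

t=0: k=[79 79 79 79 79 0]
t=1: x=[79.0000 79.0000 79.0000 79.0000 72.2850 6.7150] k=[79 79 79 79 70 9]
t=2: x=[79.0000 79.0000 79.0000 78.2350 65.5800 14.1850] k=[79 79 79 79 63 13]
t=3: x=[79.0000 79.0000 79.0000 77.6400 60.1100 17.2500] k=[79 79 79 74 56 15]
t=4: x=[79.0000 79.0000 78.5750 72.8950 54.0450 18.4850] k=[79 79 79 77 50 20]
t=5: x=[79.0000 79.0000 78.8300 74.8750 49.7450 22.5500] k=[79 79 79 74 53 21]
t=6: x=[79.0000 79.0000 78.5750 72.6400 52.0650 23.7200] k=[79 79 76 70 50 21]
t=7: x=[79.0000 78.7450 75.7450 68.8100 49.2350 23.4650] k=[79 76 74 68 45 23]
t=8: x=[78.7450 76.0850 73.6600 66.5550 45.0850 24.8700] k=[77 76 70 71 47 29]
t=9: x=[76.9150 75.5750 70.5950 68.8750 47.5100 30.5300] k=[76 77 68 67 52 31]
t=10: x=[76.0850 76.1500 68.6800 65.8100 51.4900 32.7850] k=[72 78 66 66 52 31]
t=11: x=[72.5100 76.4700 67.0200 64.8100 51.4050 32.7850] k=[71 72 64 62 48 37]
t=12: x=[71.0850 71.2350 64.5100 60.9800 48.2550 37.9350] k=[75 68 61 60 46 37]
t=13: x=[74.4050 68.0000 61.5100 58.8950 46.4250 37.7650] k=[77 67 63 59 49 42]
t=14: x=[76.1500 67.5100 63.0000 58.4900 49.2550 42.5950] k=[72 71 66 56 48 39]
t=15: x=[71.9150 70.6600 65.5750 56.1700 47.9150 39.7650] k=[76 70 64 56 52 39]
t=16: x=[75.4900 70.0000 63.8300 56.3400 51.2350 40.1050] k=[74 70 60 58 50 39]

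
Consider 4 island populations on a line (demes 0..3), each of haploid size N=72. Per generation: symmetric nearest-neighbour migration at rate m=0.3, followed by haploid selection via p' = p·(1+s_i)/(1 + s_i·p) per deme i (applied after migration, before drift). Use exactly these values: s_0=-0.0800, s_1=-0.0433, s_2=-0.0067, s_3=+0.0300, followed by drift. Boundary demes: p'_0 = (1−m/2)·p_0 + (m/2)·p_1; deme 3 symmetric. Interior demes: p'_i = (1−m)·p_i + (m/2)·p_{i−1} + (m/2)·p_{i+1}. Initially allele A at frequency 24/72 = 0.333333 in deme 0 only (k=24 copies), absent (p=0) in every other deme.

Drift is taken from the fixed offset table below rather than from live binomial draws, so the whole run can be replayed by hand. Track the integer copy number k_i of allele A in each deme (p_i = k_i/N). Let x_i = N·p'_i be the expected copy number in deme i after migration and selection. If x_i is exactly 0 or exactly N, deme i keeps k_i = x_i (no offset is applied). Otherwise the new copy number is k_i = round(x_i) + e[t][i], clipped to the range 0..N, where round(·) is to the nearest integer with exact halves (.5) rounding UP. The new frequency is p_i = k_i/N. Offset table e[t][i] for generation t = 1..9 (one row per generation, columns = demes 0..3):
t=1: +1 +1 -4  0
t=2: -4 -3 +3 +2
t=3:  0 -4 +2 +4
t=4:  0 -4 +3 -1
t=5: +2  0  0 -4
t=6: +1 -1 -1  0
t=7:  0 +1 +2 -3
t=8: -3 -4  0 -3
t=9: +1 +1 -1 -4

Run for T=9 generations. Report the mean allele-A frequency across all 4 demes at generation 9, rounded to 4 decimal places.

t=0: k=[24 0 0 0]
t=1: x=[19.2033 3.4516 0.0000 0.0000] k=[20 4 0 0]
t=2: x=[16.5150 5.5683 0.5960 0.0000] k=[13 3 4 0]
t=3: x=[10.7169 4.4611 3.2292 0.6178] k=[11 0 5 5]
t=4: x=[8.6923 2.2994 4.2232 5.1393] k=[9 0 7 4]
t=5: x=[7.0983 2.2994 5.4659 4.5750] k=[9 2 5 1]
t=6: x=[7.3792 3.3555 3.9250 1.6469] k=[8 2 3 2]
t=7: x=[6.5839 2.9233 2.6826 2.2125] k=[7 4 5 0]
t=8: x=[6.0702 4.4130 4.0741 0.7723] k=[3 0 4 0]
t=9: x=[2.3527 1.0052 2.7820 0.6178] k=[3 2 2 0]

0.0243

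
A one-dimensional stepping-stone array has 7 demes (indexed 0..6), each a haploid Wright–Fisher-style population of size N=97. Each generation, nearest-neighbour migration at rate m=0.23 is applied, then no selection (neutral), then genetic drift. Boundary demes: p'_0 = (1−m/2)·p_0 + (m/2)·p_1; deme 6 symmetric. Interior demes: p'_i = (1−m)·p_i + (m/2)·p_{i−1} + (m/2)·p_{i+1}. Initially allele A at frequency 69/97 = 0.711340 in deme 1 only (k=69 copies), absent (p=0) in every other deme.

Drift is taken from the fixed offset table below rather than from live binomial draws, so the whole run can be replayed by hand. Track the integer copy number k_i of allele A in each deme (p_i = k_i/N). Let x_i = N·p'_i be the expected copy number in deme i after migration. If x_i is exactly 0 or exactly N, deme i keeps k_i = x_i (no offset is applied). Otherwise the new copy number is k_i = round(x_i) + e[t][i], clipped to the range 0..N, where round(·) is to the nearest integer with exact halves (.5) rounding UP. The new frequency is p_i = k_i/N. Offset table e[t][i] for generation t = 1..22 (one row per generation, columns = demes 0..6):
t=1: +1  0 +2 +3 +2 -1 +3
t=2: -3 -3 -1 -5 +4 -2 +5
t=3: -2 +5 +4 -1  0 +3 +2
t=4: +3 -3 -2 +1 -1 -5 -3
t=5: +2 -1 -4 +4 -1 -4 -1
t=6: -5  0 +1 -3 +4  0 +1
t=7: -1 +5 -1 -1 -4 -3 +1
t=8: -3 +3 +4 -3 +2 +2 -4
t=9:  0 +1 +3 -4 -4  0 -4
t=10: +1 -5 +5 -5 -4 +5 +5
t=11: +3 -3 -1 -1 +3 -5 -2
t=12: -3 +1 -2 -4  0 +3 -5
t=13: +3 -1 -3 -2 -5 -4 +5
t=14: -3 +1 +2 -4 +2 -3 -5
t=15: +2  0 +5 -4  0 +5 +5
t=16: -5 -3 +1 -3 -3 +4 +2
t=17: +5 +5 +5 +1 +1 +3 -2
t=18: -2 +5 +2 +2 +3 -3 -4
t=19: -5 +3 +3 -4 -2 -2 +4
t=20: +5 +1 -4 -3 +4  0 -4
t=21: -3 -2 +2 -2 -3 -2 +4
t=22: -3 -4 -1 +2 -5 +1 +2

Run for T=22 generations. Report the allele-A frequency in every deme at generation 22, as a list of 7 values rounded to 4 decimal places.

[0.1443, 0.1649, 0.1546, 0.0619, 0.0000, 0.0103, 0.0000]

t=0: k=[0 69 0 0 0 0 0]
t=1: x=[7.9350 53.1300 7.9350 0.0000 0.0000 0.0000 0.0000] k=[9 53 10 0 0 0 0]
t=2: x=[14.0600 42.9950 13.7950 1.1500 0.0000 0.0000 0.0000] k=[11 40 13 0 0 0 0]
t=3: x=[14.3350 33.5600 14.6100 1.4950 0.0000 0.0000 0.0000] k=[12 39 19 0 0 0 0]
t=4: x=[15.1050 33.5950 19.1150 2.1850 0.0000 0.0000 0.0000] k=[18 31 17 3 0 0 0]
t=5: x=[19.4950 27.8950 17.0000 4.2650 0.3450 0.0000 0.0000] k=[21 27 13 8 0 0 0]
t=6: x=[21.6900 24.7000 14.0350 7.6550 0.9200 0.0000 0.0000] k=[17 25 15 5 5 0 0]
t=7: x=[17.9200 22.9300 15.0000 6.1500 4.4250 0.5750 0.0000] k=[17 28 14 5 0 0 0]
t=8: x=[18.2650 25.1250 14.5750 5.4600 0.5750 0.0000 0.0000] k=[15 28 19 2 3 0 0]
t=9: x=[16.4950 25.4700 18.0800 4.0700 2.5400 0.3450 0.0000] k=[16 26 21 0 0 0 0]
t=10: x=[17.1500 24.2750 19.1600 2.4150 0.0000 0.0000 0.0000] k=[18 19 24 0 0 0 0]
t=11: x=[18.1150 19.4600 20.6650 2.7600 0.0000 0.0000 0.0000] k=[21 16 20 2 0 0 0]
t=12: x=[20.4250 17.0350 17.4700 3.8400 0.2300 0.0000 0.0000] k=[17 18 15 0 0 0 0]
t=13: x=[17.1150 17.5400 13.6200 1.7250 0.0000 0.0000 0.0000] k=[20 17 11 0 0 0 0]
t=14: x=[19.6550 16.6550 10.4250 1.2650 0.0000 0.0000 0.0000] k=[17 18 12 0 0 0 0]
t=15: x=[17.1150 17.1950 11.3100 1.3800 0.0000 0.0000 0.0000] k=[19 17 16 0 0 0 0]
t=16: x=[18.7700 17.1150 14.2750 1.8400 0.0000 0.0000 0.0000] k=[14 14 15 0 0 0 0]
t=17: x=[14.0000 14.1150 13.1600 1.7250 0.0000 0.0000 0.0000] k=[19 19 18 3 0 0 0]
t=18: x=[19.0000 18.8850 16.3900 4.3800 0.3450 0.0000 0.0000] k=[17 24 18 6 3 0 0]
t=19: x=[17.8050 22.5050 17.3100 7.0350 3.0000 0.3450 0.0000] k=[13 26 20 3 1 0 0]
t=20: x=[14.4950 23.8150 18.7350 4.7250 1.1150 0.1150 0.0000] k=[19 25 15 2 5 0 0]
t=21: x=[19.6900 23.1600 14.6550 3.8400 4.0800 0.5750 0.0000] k=[17 21 17 2 1 0 0]
t=22: x=[17.4600 20.0800 15.7350 3.6100 1.0000 0.1150 0.0000] k=[14 16 15 6 0 1 0]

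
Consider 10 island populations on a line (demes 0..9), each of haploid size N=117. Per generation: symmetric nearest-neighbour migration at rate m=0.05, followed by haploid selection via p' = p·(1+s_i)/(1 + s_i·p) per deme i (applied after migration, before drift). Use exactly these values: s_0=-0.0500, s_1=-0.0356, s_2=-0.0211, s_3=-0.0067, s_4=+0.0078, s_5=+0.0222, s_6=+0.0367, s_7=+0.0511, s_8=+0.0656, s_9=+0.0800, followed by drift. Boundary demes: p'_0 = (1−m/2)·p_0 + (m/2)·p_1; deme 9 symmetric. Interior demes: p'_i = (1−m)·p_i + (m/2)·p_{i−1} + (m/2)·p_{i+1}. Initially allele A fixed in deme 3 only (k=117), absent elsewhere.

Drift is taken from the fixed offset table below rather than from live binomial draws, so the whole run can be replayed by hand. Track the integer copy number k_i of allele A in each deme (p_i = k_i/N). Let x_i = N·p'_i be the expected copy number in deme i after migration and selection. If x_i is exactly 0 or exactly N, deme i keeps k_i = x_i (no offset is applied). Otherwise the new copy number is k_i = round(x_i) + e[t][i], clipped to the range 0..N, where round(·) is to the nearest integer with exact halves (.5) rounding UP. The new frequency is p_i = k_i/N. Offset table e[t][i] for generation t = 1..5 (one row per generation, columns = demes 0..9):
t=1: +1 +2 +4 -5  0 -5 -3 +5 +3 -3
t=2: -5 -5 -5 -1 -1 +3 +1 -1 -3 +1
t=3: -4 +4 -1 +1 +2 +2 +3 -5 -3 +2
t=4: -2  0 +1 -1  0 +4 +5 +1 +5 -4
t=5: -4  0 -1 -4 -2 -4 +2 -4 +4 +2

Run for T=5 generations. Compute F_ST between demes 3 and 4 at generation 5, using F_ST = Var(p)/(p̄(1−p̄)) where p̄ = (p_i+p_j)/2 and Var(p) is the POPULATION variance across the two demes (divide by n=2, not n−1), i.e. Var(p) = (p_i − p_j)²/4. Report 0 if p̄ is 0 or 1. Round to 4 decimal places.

t=0: k=[0 0 0 117 0 0 0 0 0 0]
t=1: x=[0.0000 0.0000 2.8648 111.1125 2.9472 0.0000 0.0000 0.0000 0.0000 0.0000] k=[0 0 7 106 3 0 0 0 0 0]
t=2: x=[0.0000 0.1688 9.1191 100.8567 5.5409 0.0767 0.0000 0.0000 0.0000 0.0000] k=[0 0 4 100 5 3 0 0 0 0]
t=3: x=[0.0000 0.0964 6.1741 95.1056 7.3785 3.0393 0.0778 0.0000 0.0000 0.0000] k=[0 4 5 96 9 5 3 0 0 0]
t=4: x=[0.0950 3.7898 7.1063 91.4159 11.1532 5.1572 3.0813 0.0788 0.0000 0.0000] k=[0 4 8 90 11 9 8 1 0 0]
t=5: x=[0.0950 3.8623 9.7576 85.8215 13.0146 9.2096 8.1181 1.2082 0.0266 0.0000] k=[0 4 9 82 11 5 10 0 4 0]

0.3844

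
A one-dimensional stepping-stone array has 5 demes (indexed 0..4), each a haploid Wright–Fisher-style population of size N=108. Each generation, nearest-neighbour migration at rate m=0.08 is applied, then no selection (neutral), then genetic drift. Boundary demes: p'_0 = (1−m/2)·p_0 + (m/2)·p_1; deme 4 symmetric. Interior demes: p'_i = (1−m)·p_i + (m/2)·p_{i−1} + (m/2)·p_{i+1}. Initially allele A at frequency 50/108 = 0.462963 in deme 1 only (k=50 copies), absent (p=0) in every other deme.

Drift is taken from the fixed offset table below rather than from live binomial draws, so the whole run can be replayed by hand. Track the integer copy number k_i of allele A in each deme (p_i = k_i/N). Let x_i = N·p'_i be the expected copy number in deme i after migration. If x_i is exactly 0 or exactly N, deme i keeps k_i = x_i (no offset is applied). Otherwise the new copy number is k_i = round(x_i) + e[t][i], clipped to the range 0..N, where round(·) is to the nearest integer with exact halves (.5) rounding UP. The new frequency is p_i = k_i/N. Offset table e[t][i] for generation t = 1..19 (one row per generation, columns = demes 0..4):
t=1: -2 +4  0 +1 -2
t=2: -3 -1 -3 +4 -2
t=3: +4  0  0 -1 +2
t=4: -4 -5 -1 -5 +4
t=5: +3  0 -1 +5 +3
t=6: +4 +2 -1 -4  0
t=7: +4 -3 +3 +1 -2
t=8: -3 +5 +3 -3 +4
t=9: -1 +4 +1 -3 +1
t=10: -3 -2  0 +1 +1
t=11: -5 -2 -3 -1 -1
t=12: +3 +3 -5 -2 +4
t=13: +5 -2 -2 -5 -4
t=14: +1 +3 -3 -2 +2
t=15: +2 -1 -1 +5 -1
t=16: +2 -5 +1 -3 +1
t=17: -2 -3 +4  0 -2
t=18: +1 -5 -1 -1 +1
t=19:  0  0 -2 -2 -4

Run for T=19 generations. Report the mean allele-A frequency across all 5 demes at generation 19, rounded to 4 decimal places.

t=0: k=[0 50 0 0 0]
t=1: x=[2.0000 46.0000 2.0000 0.0000 0.0000] k=[0 50 2 0 0]
t=2: x=[2.0000 46.0800 3.8400 0.0800 0.0000] k=[0 45 1 4 0]
t=3: x=[1.8000 41.4400 2.8800 3.7200 0.1600] k=[6 41 3 3 2]
t=4: x=[7.4000 38.0800 4.5200 2.9600 2.0400] k=[3 33 4 0 6]
t=5: x=[4.2000 30.6400 5.0000 0.4000 5.7600] k=[7 31 4 5 9]
t=6: x=[7.9600 28.9600 5.1200 5.1200 8.8400] k=[12 31 4 1 9]
t=7: x=[12.7600 29.1600 4.9600 1.4400 8.6800] k=[17 26 8 2 7]
t=8: x=[17.3600 24.9200 8.4800 2.4400 6.8000] k=[14 30 11 0 11]
t=9: x=[14.6400 28.6000 11.3200 0.8800 10.5600] k=[14 33 12 0 12]
t=10: x=[14.7600 31.4000 12.3600 0.9600 11.5200] k=[12 29 12 2 13]
t=11: x=[12.6800 27.6400 12.2800 2.8400 12.5600] k=[8 26 9 2 12]
t=12: x=[8.7200 24.6000 9.4000 2.6800 11.6000] k=[12 28 4 1 16]
t=13: x=[12.6400 26.4000 4.8400 1.7200 15.4000] k=[18 24 3 0 11]
t=14: x=[18.2400 22.9200 3.7200 0.5600 10.5600] k=[19 26 1 0 13]
t=15: x=[19.2800 24.7200 1.9600 0.5600 12.4800] k=[21 24 1 6 11]
t=16: x=[21.1200 22.9600 2.1200 6.0000 10.8000] k=[23 18 3 3 12]
t=17: x=[22.8000 17.6000 3.6000 3.3600 11.6400] k=[21 15 8 3 10]
t=18: x=[20.7600 14.9600 8.0800 3.4800 9.7200] k=[22 10 7 2 11]
t=19: x=[21.5200 10.3600 6.9200 2.5600 10.6400] k=[22 10 5 1 7]

0.0833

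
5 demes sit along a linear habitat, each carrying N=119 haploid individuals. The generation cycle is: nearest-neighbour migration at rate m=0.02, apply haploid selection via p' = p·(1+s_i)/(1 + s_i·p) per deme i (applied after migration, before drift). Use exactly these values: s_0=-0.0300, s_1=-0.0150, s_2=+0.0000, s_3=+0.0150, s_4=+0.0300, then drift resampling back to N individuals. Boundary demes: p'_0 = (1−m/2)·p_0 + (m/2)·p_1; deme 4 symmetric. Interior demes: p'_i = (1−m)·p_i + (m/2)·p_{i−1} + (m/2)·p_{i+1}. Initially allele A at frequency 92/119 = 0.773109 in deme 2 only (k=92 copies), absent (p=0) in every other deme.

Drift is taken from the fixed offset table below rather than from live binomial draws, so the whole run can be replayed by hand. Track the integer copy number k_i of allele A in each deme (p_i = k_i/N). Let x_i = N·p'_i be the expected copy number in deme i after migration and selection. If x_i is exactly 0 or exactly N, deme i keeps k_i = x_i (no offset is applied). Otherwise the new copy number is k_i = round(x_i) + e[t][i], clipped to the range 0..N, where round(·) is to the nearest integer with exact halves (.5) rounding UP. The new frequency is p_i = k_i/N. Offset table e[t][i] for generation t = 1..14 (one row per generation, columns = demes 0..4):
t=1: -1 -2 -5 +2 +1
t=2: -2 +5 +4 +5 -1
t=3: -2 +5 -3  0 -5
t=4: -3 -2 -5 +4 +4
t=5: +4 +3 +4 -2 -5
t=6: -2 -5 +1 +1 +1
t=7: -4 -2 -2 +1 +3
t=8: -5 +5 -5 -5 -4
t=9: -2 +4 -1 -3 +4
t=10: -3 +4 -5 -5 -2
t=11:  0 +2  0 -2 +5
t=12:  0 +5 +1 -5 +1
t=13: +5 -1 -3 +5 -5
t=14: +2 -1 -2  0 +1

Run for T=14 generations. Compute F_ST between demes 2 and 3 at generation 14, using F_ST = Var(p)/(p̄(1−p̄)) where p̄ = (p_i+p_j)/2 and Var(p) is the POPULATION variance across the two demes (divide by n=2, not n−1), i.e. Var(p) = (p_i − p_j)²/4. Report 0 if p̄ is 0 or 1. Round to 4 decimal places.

t=0: k=[0 0 92 0 0]
t=1: x=[0.0000 0.9063 90.1600 0.9337 0.0000] k=[0 0 85 3 0]
t=2: x=[0.0000 0.8373 83.3300 3.8450 0.0309] k=[0 6 87 9 0]
t=3: x=[0.0582 6.6544 85.4100 9.8234 0.0927] k=[0 12 82 10 0]
t=4: x=[0.1164 12.4110 80.5800 10.7649 0.1030] k=[0 10 76 15 4]
t=5: x=[0.0970 10.4155 74.7300 15.7018 4.2289] k=[4 13 79 14 0]
t=6: x=[3.9714 13.3894 77.6900 14.7008 0.1442] k=[2 8 79 16 1]
t=7: x=[1.9992 8.5296 77.6600 16.6925 1.1842] k=[0 7 76 18 4]
t=8: x=[0.0679 7.5129 74.7300 18.6732 4.2598] k=[0 13 70 14 0]
t=9: x=[0.1261 13.2609 68.8700 14.6097 0.1442] k=[0 17 68 12 4]
t=10: x=[0.1649 17.1173 66.9300 12.6473 4.1981] k=[0 21 62 8 2]
t=11: x=[0.2037 20.9380 61.0500 8.5980 2.1207] k=[0 23 61 7 7]
t=12: x=[0.2231 22.8695 60.0800 7.6458 7.1973] k=[0 28 61 3 8]
t=13: x=[0.2716 27.7273 60.0900 3.6828 8.1721] k=[5 27 57 9 3]
t=14: x=[5.0701 26.7652 56.2200 9.5500 3.1494] k=[7 26 54 10 4]

0.1739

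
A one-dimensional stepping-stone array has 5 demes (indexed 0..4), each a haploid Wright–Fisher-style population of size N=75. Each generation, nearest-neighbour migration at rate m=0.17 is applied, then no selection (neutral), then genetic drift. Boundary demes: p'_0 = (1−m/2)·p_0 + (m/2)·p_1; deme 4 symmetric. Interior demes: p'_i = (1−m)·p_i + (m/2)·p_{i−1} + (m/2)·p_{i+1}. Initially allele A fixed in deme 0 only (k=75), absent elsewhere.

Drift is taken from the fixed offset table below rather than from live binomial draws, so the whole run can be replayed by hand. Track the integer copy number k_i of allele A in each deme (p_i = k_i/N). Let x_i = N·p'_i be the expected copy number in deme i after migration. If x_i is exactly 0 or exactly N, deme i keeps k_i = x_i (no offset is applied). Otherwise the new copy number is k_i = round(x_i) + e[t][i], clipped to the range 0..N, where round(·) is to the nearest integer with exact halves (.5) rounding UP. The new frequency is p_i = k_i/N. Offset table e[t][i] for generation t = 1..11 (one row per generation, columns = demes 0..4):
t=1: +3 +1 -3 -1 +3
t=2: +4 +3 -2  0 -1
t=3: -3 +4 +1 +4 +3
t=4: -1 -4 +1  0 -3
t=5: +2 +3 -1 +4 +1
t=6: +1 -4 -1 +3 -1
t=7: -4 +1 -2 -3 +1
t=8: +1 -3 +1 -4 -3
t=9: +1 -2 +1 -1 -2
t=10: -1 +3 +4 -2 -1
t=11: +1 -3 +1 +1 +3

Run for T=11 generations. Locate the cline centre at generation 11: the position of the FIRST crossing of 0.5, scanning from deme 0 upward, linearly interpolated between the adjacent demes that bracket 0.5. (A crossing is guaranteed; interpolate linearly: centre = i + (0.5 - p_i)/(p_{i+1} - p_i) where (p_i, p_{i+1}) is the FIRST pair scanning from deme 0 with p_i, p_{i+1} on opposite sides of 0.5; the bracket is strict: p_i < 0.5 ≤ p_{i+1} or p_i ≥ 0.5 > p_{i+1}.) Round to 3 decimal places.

0.225

t=0: k=[75 0 0 0 0]
t=1: x=[68.6250 6.3750 0.0000 0.0000 0.0000] k=[72 7 0 0 0]
t=2: x=[66.4750 11.9300 0.5950 0.0000 0.0000] k=[70 15 0 0 0]
t=3: x=[65.3250 18.4000 1.2750 0.0000 0.0000] k=[62 22 2 0 0]
t=4: x=[58.6000 23.7000 3.5300 0.1700 0.0000] k=[58 20 5 0 0]
t=5: x=[54.7700 21.9550 5.8500 0.4250 0.0000] k=[57 25 5 4 0]
t=6: x=[54.2800 26.0200 6.6150 3.7450 0.3400] k=[55 22 6 7 0]
t=7: x=[52.1950 23.4450 7.4450 6.3200 0.5950] k=[48 24 5 3 2]
t=8: x=[45.9600 24.4250 6.4450 3.0850 2.0850] k=[47 21 7 0 0]
t=9: x=[44.7900 22.0200 7.5950 0.5950 0.0000] k=[46 20 9 0 0]
t=10: x=[43.7900 21.2750 9.1700 0.7650 0.0000] k=[43 24 13 0 0]
t=11: x=[41.3850 24.6800 12.8300 1.1050 0.0000] k=[42 22 14 2 0]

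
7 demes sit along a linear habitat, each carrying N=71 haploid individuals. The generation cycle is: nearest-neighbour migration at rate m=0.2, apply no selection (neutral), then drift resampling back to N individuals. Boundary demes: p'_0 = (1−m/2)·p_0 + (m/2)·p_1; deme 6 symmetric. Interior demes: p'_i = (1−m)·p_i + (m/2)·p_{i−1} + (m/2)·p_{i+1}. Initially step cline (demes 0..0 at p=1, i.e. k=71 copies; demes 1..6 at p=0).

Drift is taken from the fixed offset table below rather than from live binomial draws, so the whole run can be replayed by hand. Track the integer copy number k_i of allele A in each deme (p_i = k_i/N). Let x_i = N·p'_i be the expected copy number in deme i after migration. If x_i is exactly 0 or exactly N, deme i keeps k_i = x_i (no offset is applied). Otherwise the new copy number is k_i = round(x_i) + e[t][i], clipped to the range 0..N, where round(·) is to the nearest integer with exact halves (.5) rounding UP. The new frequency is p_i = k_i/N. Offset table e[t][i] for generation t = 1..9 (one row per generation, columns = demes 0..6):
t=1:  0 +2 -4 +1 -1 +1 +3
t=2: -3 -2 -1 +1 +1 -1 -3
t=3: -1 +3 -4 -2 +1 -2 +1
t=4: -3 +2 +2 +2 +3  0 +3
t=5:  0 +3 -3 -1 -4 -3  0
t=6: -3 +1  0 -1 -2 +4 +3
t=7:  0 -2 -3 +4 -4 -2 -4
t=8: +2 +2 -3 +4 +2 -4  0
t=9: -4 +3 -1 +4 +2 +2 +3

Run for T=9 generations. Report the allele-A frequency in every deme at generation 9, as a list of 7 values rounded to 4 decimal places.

t=0: k=[71 0 0 0 0 0 0]
t=1: x=[63.9000 7.1000 0.0000 0.0000 0.0000 0.0000 0.0000] k=[64 9 0 0 0 0 0]
t=2: x=[58.5000 13.6000 0.9000 0.0000 0.0000 0.0000 0.0000] k=[56 12 0 0 0 0 0]
t=3: x=[51.6000 15.2000 1.2000 0.0000 0.0000 0.0000 0.0000] k=[51 18 0 0 0 0 0]
t=4: x=[47.7000 19.5000 1.8000 0.0000 0.0000 0.0000 0.0000] k=[45 22 4 0 0 0 0]
t=5: x=[42.7000 22.5000 5.4000 0.4000 0.0000 0.0000 0.0000] k=[43 26 2 0 0 0 0]
t=6: x=[41.3000 25.3000 4.2000 0.2000 0.0000 0.0000 0.0000] k=[38 26 4 0 0 0 0]
t=7: x=[36.8000 25.0000 5.8000 0.4000 0.0000 0.0000 0.0000] k=[37 23 3 4 0 0 0]
t=8: x=[35.6000 22.4000 5.1000 3.5000 0.4000 0.0000 0.0000] k=[38 24 2 8 2 0 0]
t=9: x=[36.6000 23.2000 4.8000 6.8000 2.4000 0.2000 0.0000] k=[33 26 4 11 4 2 0]

[0.4648, 0.3662, 0.0563, 0.1549, 0.0563, 0.0282, 0.0000]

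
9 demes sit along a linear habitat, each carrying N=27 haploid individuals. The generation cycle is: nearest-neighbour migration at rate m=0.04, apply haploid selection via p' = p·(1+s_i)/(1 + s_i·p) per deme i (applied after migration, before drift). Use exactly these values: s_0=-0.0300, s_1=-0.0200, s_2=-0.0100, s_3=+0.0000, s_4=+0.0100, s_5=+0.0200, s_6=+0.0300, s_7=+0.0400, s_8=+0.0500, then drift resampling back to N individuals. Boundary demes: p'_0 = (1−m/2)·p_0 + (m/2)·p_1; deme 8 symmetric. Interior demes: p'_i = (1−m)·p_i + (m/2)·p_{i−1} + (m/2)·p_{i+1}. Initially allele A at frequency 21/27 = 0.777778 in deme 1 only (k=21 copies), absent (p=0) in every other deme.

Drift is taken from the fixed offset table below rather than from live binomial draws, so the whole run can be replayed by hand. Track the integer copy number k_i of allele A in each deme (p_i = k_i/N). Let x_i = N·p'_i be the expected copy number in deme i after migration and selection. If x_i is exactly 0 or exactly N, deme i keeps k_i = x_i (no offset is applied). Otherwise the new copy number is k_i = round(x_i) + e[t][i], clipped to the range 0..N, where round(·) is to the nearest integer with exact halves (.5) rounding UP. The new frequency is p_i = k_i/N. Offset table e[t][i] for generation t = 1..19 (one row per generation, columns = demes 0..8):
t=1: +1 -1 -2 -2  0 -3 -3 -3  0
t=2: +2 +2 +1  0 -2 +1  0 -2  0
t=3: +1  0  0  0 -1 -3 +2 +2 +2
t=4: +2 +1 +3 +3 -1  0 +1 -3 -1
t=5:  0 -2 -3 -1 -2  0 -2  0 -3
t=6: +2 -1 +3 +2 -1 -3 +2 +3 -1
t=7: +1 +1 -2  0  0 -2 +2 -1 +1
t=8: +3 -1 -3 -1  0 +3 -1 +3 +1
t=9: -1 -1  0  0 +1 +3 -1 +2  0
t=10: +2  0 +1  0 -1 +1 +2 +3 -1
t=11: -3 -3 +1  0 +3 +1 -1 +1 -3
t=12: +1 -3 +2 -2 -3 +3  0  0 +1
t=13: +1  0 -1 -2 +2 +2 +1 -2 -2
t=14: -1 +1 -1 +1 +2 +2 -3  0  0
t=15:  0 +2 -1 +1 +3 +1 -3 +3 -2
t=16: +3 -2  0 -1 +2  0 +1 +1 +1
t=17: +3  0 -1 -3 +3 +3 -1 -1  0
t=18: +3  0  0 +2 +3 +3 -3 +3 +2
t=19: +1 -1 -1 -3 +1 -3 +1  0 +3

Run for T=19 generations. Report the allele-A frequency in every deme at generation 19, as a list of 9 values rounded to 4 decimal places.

t=0: k=[0 21 0 0 0 0 0 0 0]
t=1: x=[0.4076 20.0563 0.4159 0.0000 0.0000 0.0000 0.0000 0.0000 0.0000] k=[1 19 0 0 0 0 0 0 0]
t=2: x=[1.3212 18.1402 0.3763 0.0000 0.0000 0.0000 0.0000 0.0000 0.0000] k=[3 20 1 0 0 0 0 0 0]
t=3: x=[3.2519 19.1681 1.3471 0.0200 0.0000 0.0000 0.0000 0.0000 0.0000] k=[4 19 1 0 0 0 0 0 0]
t=4: x=[4.1910 18.2207 1.3273 0.0200 0.0000 0.0000 0.0000 0.0000 0.0000] k=[6 19 4 3 0 0 0 0 0]
t=5: x=[6.1147 18.3215 4.2439 2.9600 0.0606 0.0000 0.0000 0.0000 0.0000] k=[6 16 1 2 0 0 0 0 0]
t=6: x=[6.0557 15.3664 1.3074 1.9400 0.0404 0.0000 0.0000 0.0000 0.0000] k=[8 14 4 4 0 0 0 0 0]
t=7: x=[7.9481 13.5436 4.1645 3.9200 0.0808 0.0000 0.0000 0.0000 0.0000] k=[9 15 2 4 0 0 0 0 0]
t=8: x=[8.9370 14.4845 2.2789 3.8800 0.0808 0.0000 0.0000 0.0000 0.0000] k=[12 13 0 3 0 0 0 0 0]
t=9: x=[11.8172 12.5842 0.3168 2.8800 0.0606 0.0000 0.0000 0.0000 0.0000] k=[11 12 0 3 1 0 0 0 0]
t=10: x=[10.8219 11.6061 0.2970 2.9000 1.0298 0.0204 0.0000 0.0000 0.0000] k=[13 12 1 3 0 1 0 0 0]
t=11: x=[12.7748 11.6660 1.2480 2.9000 0.0808 0.9785 0.0206 0.0000 0.0000] k=[10 9 2 3 3 2 0 0 0]
t=12: x=[9.7892 8.7600 2.1401 2.9800 3.0065 2.0166 0.0412 0.0000 0.0000] k=[11 6 4 1 0 5 0 0 0]
t=13: x=[10.7026 5.9656 3.9460 1.0400 0.1212 4.8787 0.1030 0.0000 0.0000] k=[12 6 3 0 2 7 1 0 0]
t=14: x=[11.6777 5.9656 2.9733 0.1000 2.0790 6.8810 1.1316 0.0208 0.0000] k=[11 7 2 1 4 9 0 0 0]
t=15: x=[10.7225 6.8760 2.0608 1.0800 4.0743 8.8373 0.1854 0.0000 0.0000] k=[11 9 1 2 7 10 0 0 0]
t=16: x=[10.7623 8.7600 1.1687 2.0800 7.0115 9.8636 0.2060 0.0000 0.0000] k=[14 7 1 1 9 10 1 0 0]
t=17: x=[13.6545 6.9156 1.1093 1.1600 8.9193 9.9240 1.1933 0.0208 0.0000] k=[17 7 0 0 12 13 0 0 0]
t=18: x=[16.6060 6.9552 0.1386 0.2400 11.8461 12.8533 0.2677 0.0000 0.0000] k=[20 7 0 2 15 16 0 0 0]
t=19: x=[19.5772 7.0146 0.1782 2.2200 14.8265 15.7900 0.3295 0.0000 0.0000] k=[21 6 0 0 16 13 1 0 0]

[0.7778, 0.2222, 0.0000, 0.0000, 0.5926, 0.4815, 0.0370, 0.0000, 0.0000]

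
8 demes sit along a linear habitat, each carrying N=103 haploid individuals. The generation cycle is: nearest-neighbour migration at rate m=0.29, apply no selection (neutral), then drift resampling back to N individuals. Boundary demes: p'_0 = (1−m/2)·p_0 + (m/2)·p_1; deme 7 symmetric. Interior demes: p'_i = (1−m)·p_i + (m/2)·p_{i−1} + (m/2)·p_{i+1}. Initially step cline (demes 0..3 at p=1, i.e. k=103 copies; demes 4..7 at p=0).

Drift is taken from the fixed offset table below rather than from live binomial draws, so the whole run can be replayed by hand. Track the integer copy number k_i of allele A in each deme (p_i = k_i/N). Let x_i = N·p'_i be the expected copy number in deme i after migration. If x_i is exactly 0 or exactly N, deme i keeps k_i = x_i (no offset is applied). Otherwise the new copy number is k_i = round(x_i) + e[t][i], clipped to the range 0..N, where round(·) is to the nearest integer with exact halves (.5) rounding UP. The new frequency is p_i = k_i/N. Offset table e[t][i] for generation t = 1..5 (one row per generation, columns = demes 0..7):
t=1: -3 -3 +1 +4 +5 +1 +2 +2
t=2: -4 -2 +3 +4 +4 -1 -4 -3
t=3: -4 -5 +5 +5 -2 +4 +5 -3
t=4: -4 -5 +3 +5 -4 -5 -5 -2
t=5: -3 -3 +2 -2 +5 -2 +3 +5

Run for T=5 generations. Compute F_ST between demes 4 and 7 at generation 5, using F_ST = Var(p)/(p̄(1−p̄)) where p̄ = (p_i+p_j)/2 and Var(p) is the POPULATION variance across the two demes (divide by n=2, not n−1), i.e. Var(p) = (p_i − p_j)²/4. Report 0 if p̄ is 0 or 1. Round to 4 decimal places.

t=0: k=[103 103 103 103 0 0 0 0]
t=1: x=[103.0000 103.0000 103.0000 88.0650 14.9350 0.0000 0.0000 0.0000] k=[103 103 103 92 20 0 0 0]
t=2: x=[103.0000 103.0000 101.4050 83.1550 27.5400 2.9000 0.0000 0.0000] k=[103 103 103 87 32 2 0 0]
t=3: x=[103.0000 103.0000 100.6800 81.3450 35.6250 6.0600 0.2900 0.0000] k=[103 103 103 86 34 10 5 0]
t=4: x=[103.0000 103.0000 100.5350 80.9250 38.0600 12.7550 5.0000 0.7250] k=[103 103 103 86 34 8 0 0]
t=5: x=[103.0000 103.0000 100.5350 80.9250 37.7700 10.6100 1.1600 0.0000] k=[103 103 103 79 43 9 4 0]

0.2638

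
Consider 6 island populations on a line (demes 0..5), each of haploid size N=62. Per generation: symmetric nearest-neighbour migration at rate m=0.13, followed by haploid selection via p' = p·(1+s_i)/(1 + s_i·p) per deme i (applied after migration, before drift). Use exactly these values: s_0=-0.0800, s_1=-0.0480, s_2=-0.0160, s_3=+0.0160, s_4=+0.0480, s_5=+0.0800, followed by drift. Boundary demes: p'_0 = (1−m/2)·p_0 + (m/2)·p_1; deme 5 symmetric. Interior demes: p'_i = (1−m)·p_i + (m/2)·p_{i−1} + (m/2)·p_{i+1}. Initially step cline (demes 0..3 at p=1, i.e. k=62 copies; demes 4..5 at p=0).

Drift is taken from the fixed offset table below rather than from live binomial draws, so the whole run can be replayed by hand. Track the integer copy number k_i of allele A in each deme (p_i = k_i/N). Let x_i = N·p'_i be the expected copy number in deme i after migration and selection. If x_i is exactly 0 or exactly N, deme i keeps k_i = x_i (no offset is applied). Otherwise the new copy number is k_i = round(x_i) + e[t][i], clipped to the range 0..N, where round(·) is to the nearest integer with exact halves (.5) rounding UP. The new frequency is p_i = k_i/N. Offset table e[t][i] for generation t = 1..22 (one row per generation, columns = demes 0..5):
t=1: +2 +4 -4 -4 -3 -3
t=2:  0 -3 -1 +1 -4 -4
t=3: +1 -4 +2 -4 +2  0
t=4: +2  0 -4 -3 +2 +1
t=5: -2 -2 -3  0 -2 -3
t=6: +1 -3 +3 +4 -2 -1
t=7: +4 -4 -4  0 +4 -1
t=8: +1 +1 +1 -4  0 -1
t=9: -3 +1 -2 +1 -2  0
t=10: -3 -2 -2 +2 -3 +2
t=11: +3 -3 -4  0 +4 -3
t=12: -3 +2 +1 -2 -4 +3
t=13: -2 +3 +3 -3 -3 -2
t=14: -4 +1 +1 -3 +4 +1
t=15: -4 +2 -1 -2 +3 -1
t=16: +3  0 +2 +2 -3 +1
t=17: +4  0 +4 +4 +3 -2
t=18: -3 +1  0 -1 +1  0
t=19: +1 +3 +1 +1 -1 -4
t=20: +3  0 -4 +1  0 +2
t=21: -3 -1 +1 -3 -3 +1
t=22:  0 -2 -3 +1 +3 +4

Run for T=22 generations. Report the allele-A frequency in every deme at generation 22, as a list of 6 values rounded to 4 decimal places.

[0.6129, 0.6935, 0.6129, 0.5484, 0.4194, 0.3387]

t=0: k=[62 62 62 62 0 0]
t=1: x=[62.0000 62.0000 62.0000 58.0294 4.2103 0.0000] k=[62 62 62 54 1 0]
t=2: x=[62.0000 62.0000 61.4716 51.2171 4.5747 0.0702] k=[62 62 60 52 1 0]
t=3: x=[62.0000 61.8635 59.5727 49.3654 4.4394 0.0702] k=[62 58 62 45 6 0]
t=4: x=[61.7175 58.3549 60.6133 43.7749 8.4825 0.4210] k=[62 58 57 41 10 1]
t=5: x=[61.7175 58.0155 55.9373 40.2497 11.8736 1.7083] k=[60 56 53 40 10 0]
t=6: x=[59.5512 55.7957 52.2178 39.1246 11.7397 0.7014] k=[61 53 55 43 10 0]
t=7: x=[60.3513 53.2881 53.9780 41.8515 11.9405 0.7014] k=[62 49 50 42 16 0]
t=8: x=[61.0826 49.4241 49.2524 41.0507 17.2271 1.1217] k=[62 50 50 37 17 0]
t=9: x=[61.1531 50.3209 48.9900 36.7828 17.7836 1.1917] k=[58 51 47 38 16 1]
t=10: x=[57.1877 50.7491 46.4882 37.3910 17.0279 2.1276] k=[54 49 44 39 14 4]
t=11: x=[53.0555 48.4874 43.7933 37.9341 15.5139 4.9920] k=[56 45 40 38 20 2]
t=12: x=[54.7692 44.7851 39.9664 37.1966 20.6404 3.4097] k=[52 47 41 35 17 6]
t=13: x=[50.9374 46.3669 40.7754 34.4632 18.0489 7.1899] k=[49 49 44 31 15 5]
t=14: x=[48.1226 48.1532 43.2698 31.0510 15.9388 6.0578] k=[44 49 44 28 20 7]
t=15: x=[43.2528 47.8192 43.0736 28.7646 20.3100 8.3877] k=[39 50 42 27 23 7]
t=16: x=[38.5113 48.2457 41.3233 27.9585 22.8927 8.5940] k=[42 48 43 30 20 10]
t=17: x=[41.2553 46.7258 42.2636 30.4409 20.6404 11.3461] k=[45 47 46 34 24 9]
t=18: x=[44.0869 46.2337 45.0874 34.3733 24.3648 10.6361] k=[41 47 45 33 25 11]
t=19: x=[40.2272 45.9007 44.1457 33.5046 25.3091 12.6681] k=[41 49 45 35 24 9]
t=20: x=[40.3607 47.6856 44.4075 35.1768 24.4305 10.6361] k=[43 48 40 36 24 13]
t=21: x=[42.2192 46.5925 40.0318 35.7206 24.7588 14.5546] k=[39 46 41 33 22 16]
t=22: x=[38.2457 44.6112 40.5794 33.0501 22.9991 17.3346] k=[38 43 38 34 26 21]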